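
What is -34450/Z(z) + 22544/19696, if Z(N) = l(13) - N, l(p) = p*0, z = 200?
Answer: 853795/4924 ≈ 173.39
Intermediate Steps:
l(p) = 0
Z(N) = -N (Z(N) = 0 - N = -N)
-34450/Z(z) + 22544/19696 = -34450/((-1*200)) + 22544/19696 = -34450/(-200) + 22544*(1/19696) = -34450*(-1/200) + 1409/1231 = 689/4 + 1409/1231 = 853795/4924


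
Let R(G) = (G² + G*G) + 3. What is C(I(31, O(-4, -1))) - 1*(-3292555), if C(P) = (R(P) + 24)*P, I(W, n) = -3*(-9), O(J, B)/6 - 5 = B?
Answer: 3332650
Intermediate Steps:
O(J, B) = 30 + 6*B
I(W, n) = 27
R(G) = 3 + 2*G² (R(G) = (G² + G²) + 3 = 2*G² + 3 = 3 + 2*G²)
C(P) = P*(27 + 2*P²) (C(P) = ((3 + 2*P²) + 24)*P = (27 + 2*P²)*P = P*(27 + 2*P²))
C(I(31, O(-4, -1))) - 1*(-3292555) = 27*(27 + 2*27²) - 1*(-3292555) = 27*(27 + 2*729) + 3292555 = 27*(27 + 1458) + 3292555 = 27*1485 + 3292555 = 40095 + 3292555 = 3332650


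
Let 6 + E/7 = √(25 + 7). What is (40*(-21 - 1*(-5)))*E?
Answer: 26880 - 17920*√2 ≈ 1537.3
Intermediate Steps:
E = -42 + 28*√2 (E = -42 + 7*√(25 + 7) = -42 + 7*√32 = -42 + 7*(4*√2) = -42 + 28*√2 ≈ -2.4020)
(40*(-21 - 1*(-5)))*E = (40*(-21 - 1*(-5)))*(-42 + 28*√2) = (40*(-21 + 5))*(-42 + 28*√2) = (40*(-16))*(-42 + 28*√2) = -640*(-42 + 28*√2) = 26880 - 17920*√2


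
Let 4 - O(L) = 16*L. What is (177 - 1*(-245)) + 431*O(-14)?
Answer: 98690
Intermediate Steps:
O(L) = 4 - 16*L
(177 - 1*(-245)) + 431*O(-14) = (177 - 1*(-245)) + 431*(4 - 16*(-14)) = (177 + 245) + 431*(4 + 224) = 422 + 431*228 = 422 + 98268 = 98690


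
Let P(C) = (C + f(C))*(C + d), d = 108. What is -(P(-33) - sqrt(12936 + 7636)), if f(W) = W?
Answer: 4950 + 2*sqrt(5143) ≈ 5093.4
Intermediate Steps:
P(C) = 2*C*(108 + C) (P(C) = (C + C)*(C + 108) = (2*C)*(108 + C) = 2*C*(108 + C))
-(P(-33) - sqrt(12936 + 7636)) = -(2*(-33)*(108 - 33) - sqrt(12936 + 7636)) = -(2*(-33)*75 - sqrt(20572)) = -(-4950 - 2*sqrt(5143)) = 4950 + 2*sqrt(5143)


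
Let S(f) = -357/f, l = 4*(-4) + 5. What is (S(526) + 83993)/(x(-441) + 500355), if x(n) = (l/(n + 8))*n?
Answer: 19129923113/113957302464 ≈ 0.16787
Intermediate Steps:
l = -11 (l = -16 + 5 = -11)
x(n) = -11*n/(8 + n) (x(n) = (-11/(n + 8))*n = (-11/(8 + n))*n = -11*n/(8 + n))
(S(526) + 83993)/(x(-441) + 500355) = (-357/526 + 83993)/(-11*(-441)/(8 - 441) + 500355) = (-357*1/526 + 83993)/(-11*(-441)/(-433) + 500355) = (-357/526 + 83993)/(-11*(-441)*(-1/433) + 500355) = 44179961/(526*(-4851/433 + 500355)) = 44179961/(526*(216648864/433)) = (44179961/526)*(433/216648864) = 19129923113/113957302464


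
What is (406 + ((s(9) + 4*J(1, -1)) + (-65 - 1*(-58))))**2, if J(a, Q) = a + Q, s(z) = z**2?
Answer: 230400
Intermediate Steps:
J(a, Q) = Q + a
(406 + ((s(9) + 4*J(1, -1)) + (-65 - 1*(-58))))**2 = (406 + ((9**2 + 4*(-1 + 1)) + (-65 - 1*(-58))))**2 = (406 + ((81 + 4*0) + (-65 + 58)))**2 = (406 + ((81 + 0) - 7))**2 = (406 + (81 - 7))**2 = (406 + 74)**2 = 480**2 = 230400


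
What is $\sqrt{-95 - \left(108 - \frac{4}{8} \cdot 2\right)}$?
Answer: $i \sqrt{202} \approx 14.213 i$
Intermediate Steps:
$\sqrt{-95 - \left(108 - \frac{4}{8} \cdot 2\right)} = \sqrt{-95 - \left(108 - 4 \cdot \frac{1}{8} \cdot 2\right)} = \sqrt{-95 + \left(\left(1 + \frac{1}{2} \cdot 2\right) - 109\right)} = \sqrt{-95 + \left(\left(1 + 1\right) - 109\right)} = \sqrt{-95 + \left(2 - 109\right)} = \sqrt{-95 - 107} = \sqrt{-202} = i \sqrt{202}$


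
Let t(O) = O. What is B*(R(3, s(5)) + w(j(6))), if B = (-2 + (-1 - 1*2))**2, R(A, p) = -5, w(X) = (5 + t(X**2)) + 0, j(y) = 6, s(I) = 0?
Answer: 900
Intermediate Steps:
w(X) = 5 + X**2 (w(X) = (5 + X**2) + 0 = 5 + X**2)
B = 25 (B = (-2 + (-1 - 2))**2 = (-2 - 3)**2 = (-5)**2 = 25)
B*(R(3, s(5)) + w(j(6))) = 25*(-5 + (5 + 6**2)) = 25*(-5 + (5 + 36)) = 25*(-5 + 41) = 25*36 = 900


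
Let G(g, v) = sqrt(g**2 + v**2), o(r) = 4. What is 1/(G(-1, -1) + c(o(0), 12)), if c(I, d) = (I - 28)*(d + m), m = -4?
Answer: -96/18431 - sqrt(2)/36862 ≈ -0.0052470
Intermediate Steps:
c(I, d) = (-28 + I)*(-4 + d) (c(I, d) = (I - 28)*(d - 4) = (-28 + I)*(-4 + d))
1/(G(-1, -1) + c(o(0), 12)) = 1/(sqrt((-1)**2 + (-1)**2) + (112 - 28*12 - 4*4 + 4*12)) = 1/(sqrt(1 + 1) + (112 - 336 - 16 + 48)) = 1/(sqrt(2) - 192) = 1/(-192 + sqrt(2))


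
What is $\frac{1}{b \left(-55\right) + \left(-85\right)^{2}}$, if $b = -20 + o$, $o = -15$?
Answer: $\frac{1}{9150} \approx 0.00010929$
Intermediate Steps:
$b = -35$ ($b = -20 - 15 = -35$)
$\frac{1}{b \left(-55\right) + \left(-85\right)^{2}} = \frac{1}{\left(-35\right) \left(-55\right) + \left(-85\right)^{2}} = \frac{1}{1925 + 7225} = \frac{1}{9150}$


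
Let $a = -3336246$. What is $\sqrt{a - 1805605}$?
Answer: $i \sqrt{5141851} \approx 2267.6 i$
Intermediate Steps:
$\sqrt{a - 1805605} = \sqrt{-3336246 - 1805605} = \sqrt{-5141851} = i \sqrt{5141851}$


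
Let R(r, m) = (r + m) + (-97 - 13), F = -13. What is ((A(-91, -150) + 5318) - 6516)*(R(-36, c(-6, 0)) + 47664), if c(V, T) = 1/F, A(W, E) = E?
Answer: -832704084/13 ≈ -6.4054e+7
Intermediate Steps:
c(V, T) = -1/13 (c(V, T) = 1/(-13) = -1/13)
R(r, m) = -110 + m + r (R(r, m) = (m + r) - 110 = -110 + m + r)
((A(-91, -150) + 5318) - 6516)*(R(-36, c(-6, 0)) + 47664) = ((-150 + 5318) - 6516)*((-110 - 1/13 - 36) + 47664) = (5168 - 6516)*(-1899/13 + 47664) = -1348*617733/13 = -832704084/13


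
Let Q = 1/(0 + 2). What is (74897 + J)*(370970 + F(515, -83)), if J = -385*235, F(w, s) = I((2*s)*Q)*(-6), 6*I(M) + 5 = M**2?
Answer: -5671731708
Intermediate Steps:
Q = 1/2 ≈ 0.50000
I(M) = -5/6 + M**2/6
F(w, s) = 5 - s**2 (F(w, s) = (-5/6 + ((2*s)*(1/2))**2/6)*(-6) = (-5/6 + s**2/6)*(-6) = 5 - s**2)
J = -90475
(74897 + J)*(370970 + F(515, -83)) = (74897 - 90475)*(370970 + (5 - 1*(-83)**2)) = -15578*(370970 + (5 - 1*6889)) = -15578*(370970 + (5 - 6889)) = -15578*(370970 - 6884) = -15578*364086 = -5671731708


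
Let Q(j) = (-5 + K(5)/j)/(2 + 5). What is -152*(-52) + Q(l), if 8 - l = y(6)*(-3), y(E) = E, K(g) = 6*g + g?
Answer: 1438433/182 ≈ 7903.5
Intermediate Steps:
K(g) = 7*g
l = 26 (l = 8 - 6*(-3) = 8 - 1*(-18) = 8 + 18 = 26)
Q(j) = -5/7 + 5/j (Q(j) = (-5 + (7*5)/j)/(2 + 5) = (-5 + 35/j)/7 = (-5 + 35/j)*(1/7) = -5/7 + 5/j)
-152*(-52) + Q(l) = -152*(-52) + (-5/7 + 5/26) = 7904 + (-5/7 + 5*(1/26)) = 7904 + (-5/7 + 5/26) = 7904 - 95/182 = 1438433/182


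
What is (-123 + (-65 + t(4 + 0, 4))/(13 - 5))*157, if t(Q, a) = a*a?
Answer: -162181/8 ≈ -20273.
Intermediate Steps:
t(Q, a) = a**2
(-123 + (-65 + t(4 + 0, 4))/(13 - 5))*157 = (-123 + (-65 + 4**2)/(13 - 5))*157 = (-123 + (-65 + 16)/8)*157 = (-123 - 49*1/8)*157 = (-123 - 49/8)*157 = -1033/8*157 = -162181/8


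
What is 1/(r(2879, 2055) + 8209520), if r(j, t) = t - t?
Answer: 1/8209520 ≈ 1.2181e-7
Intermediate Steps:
r(j, t) = 0
1/(r(2879, 2055) + 8209520) = 1/(0 + 8209520) = 1/8209520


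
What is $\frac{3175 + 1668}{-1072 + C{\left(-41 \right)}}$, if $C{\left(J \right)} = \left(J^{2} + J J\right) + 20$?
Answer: $\frac{4843}{2310} \approx 2.0965$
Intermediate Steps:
$C{\left(J \right)} = 20 + 2 J^{2}$ ($C{\left(J \right)} = \left(J^{2} + J^{2}\right) + 20 = 2 J^{2} + 20 = 20 + 2 J^{2}$)
$\frac{3175 + 1668}{-1072 + C{\left(-41 \right)}} = \frac{3175 + 1668}{-1072 + \left(20 + 2 \left(-41\right)^{2}\right)} = \frac{4843}{-1072 + \left(20 + 2 \cdot 1681\right)} = \frac{4843}{-1072 + \left(20 + 3362\right)} = \frac{4843}{-1072 + 3382} = \frac{4843}{2310}$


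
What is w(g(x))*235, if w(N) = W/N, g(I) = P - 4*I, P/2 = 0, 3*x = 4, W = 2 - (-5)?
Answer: -4935/16 ≈ -308.44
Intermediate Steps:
W = 7 (W = 2 - 1*(-5) = 2 + 5 = 7)
x = 4/3 (x = (⅓)*4 = 4/3 ≈ 1.3333)
P = 0 (P = 2*0 = 0)
g(I) = -4*I (g(I) = 0 - 4*I = -4*I)
w(N) = 7/N
w(g(x))*235 = (7/((-4*4/3)))*235 = (7/(-16/3))*235 = (7*(-3/16))*235 = -21/16*235 = -4935/16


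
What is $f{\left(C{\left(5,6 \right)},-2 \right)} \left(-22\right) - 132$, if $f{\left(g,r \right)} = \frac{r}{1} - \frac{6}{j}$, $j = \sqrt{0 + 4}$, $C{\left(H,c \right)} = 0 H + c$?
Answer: $-22$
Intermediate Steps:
$C{\left(H,c \right)} = c$ ($C{\left(H,c \right)} = 0 + c = c$)
$j = 2$ ($j = \sqrt{4} = 2$)
$f{\left(g,r \right)} = -3 + r$ ($f{\left(g,r \right)} = \frac{r}{1} - \frac{6}{2} = r 1 - 3 = r - 3 = -3 + r$)
$f{\left(C{\left(5,6 \right)},-2 \right)} \left(-22\right) - 132 = \left(-3 - 2\right) \left(-22\right) - 132 = \left(-5\right) \left(-22\right) - 132 = 110 - 132 = -22$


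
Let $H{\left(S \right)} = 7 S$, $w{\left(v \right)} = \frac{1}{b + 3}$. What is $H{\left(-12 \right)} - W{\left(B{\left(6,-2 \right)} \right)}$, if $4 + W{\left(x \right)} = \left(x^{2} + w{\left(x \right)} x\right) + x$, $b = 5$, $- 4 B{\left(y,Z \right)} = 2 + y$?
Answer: $- \frac{327}{4} \approx -81.75$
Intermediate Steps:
$B{\left(y,Z \right)} = - \frac{1}{2} - \frac{y}{4}$ ($B{\left(y,Z \right)} = - \frac{2 + y}{4} = - \frac{1}{2} - \frac{y}{4}$)
$w{\left(v \right)} = \frac{1}{8}$ ($w{\left(v \right)} = \frac{1}{5 + 3} = \frac{1}{8}$)
$W{\left(x \right)} = -4 + x^{2} + \frac{9 x}{8}$ ($W{\left(x \right)} = -4 + \left(\left(x^{2} + \frac{x}{8}\right) + x\right) = -4 + \left(x^{2} + \frac{9 x}{8}\right) = -4 + x^{2} + \frac{9 x}{8}$)
$H{\left(-12 \right)} - W{\left(B{\left(6,-2 \right)} \right)} = 7 \left(-12\right) - \left(-4 + \left(- \frac{1}{2} - \frac{3}{2}\right)^{2} + \frac{9 \left(- \frac{1}{2} - \frac{3}{2}\right)}{8}\right) = -84 - \left(-4 + \left(- \frac{1}{2} - \frac{3}{2}\right)^{2} + \frac{9 \left(- \frac{1}{2} - \frac{3}{2}\right)}{8}\right) = -84 - \left(-4 + \left(-2\right)^{2} + \frac{9}{8} \left(-2\right)\right) = -84 - \left(-4 + 4 - \frac{9}{4}\right) = -84 - - \frac{9}{4} = -84 + \frac{9}{4} = - \frac{327}{4}$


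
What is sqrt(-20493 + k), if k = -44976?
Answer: I*sqrt(65469) ≈ 255.87*I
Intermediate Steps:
sqrt(-20493 + k) = sqrt(-20493 - 44976) = sqrt(-65469) = I*sqrt(65469)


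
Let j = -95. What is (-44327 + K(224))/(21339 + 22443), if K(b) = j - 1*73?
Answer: -44495/43782 ≈ -1.0163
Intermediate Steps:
K(b) = -168 (K(b) = -95 - 1*73 = -95 - 73 = -168)
(-44327 + K(224))/(21339 + 22443) = (-44327 - 168)/(21339 + 22443) = -44495/43782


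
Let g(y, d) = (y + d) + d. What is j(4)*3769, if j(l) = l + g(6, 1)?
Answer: 45228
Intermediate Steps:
g(y, d) = y + 2*d (g(y, d) = (d + y) + d = y + 2*d)
j(l) = 8 + l (j(l) = l + (6 + 2*1) = l + (6 + 2) = l + 8 = 8 + l)
j(4)*3769 = (8 + 4)*3769 = 12*3769 = 45228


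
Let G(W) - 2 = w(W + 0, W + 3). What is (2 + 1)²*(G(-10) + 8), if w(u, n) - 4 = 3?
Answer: 153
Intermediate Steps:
w(u, n) = 7 (w(u, n) = 4 + 3 = 7)
G(W) = 9 (G(W) = 2 + 7 = 9)
(2 + 1)²*(G(-10) + 8) = (2 + 1)²*(9 + 8) = 3²*17 = 9*17 = 153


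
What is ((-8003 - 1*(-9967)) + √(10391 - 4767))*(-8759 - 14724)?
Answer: -46120612 - 46966*√1406 ≈ -4.7882e+7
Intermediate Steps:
((-8003 - 1*(-9967)) + √(10391 - 4767))*(-8759 - 14724) = ((-8003 + 9967) + √5624)*(-23483) = (1964 + 2*√1406)*(-23483) = -46120612 - 46966*√1406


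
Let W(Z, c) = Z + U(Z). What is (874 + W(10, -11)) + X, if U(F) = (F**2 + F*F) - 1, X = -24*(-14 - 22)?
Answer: 1947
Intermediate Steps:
X = 864 (X = -24*(-36) = 864)
U(F) = -1 + 2*F**2 (U(F) = (F**2 + F**2) - 1 = 2*F**2 - 1 = -1 + 2*F**2)
W(Z, c) = -1 + Z + 2*Z**2 (W(Z, c) = Z + (-1 + 2*Z**2) = -1 + Z + 2*Z**2)
(874 + W(10, -11)) + X = (874 + (-1 + 10 + 2*10**2)) + 864 = (874 + (-1 + 10 + 2*100)) + 864 = (874 + (-1 + 10 + 200)) + 864 = (874 + 209) + 864 = 1083 + 864 = 1947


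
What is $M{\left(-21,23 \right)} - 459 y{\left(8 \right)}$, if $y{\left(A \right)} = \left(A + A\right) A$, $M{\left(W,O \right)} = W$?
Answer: $-58773$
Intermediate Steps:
$y{\left(A \right)} = 2 A^{2}$ ($y{\left(A \right)} = 2 A A = 2 A^{2}$)
$M{\left(-21,23 \right)} - 459 y{\left(8 \right)} = -21 - 459 \cdot 2 \cdot 8^{2} = -21 - 459 \cdot 2 \cdot 64 = -21 - 58752 = -58773$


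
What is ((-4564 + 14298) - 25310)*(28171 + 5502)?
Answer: -524490648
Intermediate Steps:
((-4564 + 14298) - 25310)*(28171 + 5502) = (9734 - 25310)*33673 = -15576*33673 = -524490648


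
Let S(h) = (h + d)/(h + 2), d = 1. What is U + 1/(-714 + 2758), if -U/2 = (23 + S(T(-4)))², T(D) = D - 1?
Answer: -21784943/18396 ≈ -1184.2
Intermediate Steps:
T(D) = -1 + D
S(h) = (1 + h)/(2 + h) (S(h) = (h + 1)/(h + 2) = (1 + h)/(2 + h))
U = -10658/9 (U = -2*(23 + (1 + (-1 - 4))/(2 + (-1 - 4)))² = -2*(23 + (1 - 5)/(2 - 5))² = -2*(23 - 4/(-3))² = -2*(23 - ⅓*(-4))² = -2*(23 + 4/3)² = -2*(73/3)² = -2*5329/9 = -10658/9 ≈ -1184.2)
U + 1/(-714 + 2758) = -10658/9 + 1/(-714 + 2758) = -10658/9 + 1/2044 = -21784943/18396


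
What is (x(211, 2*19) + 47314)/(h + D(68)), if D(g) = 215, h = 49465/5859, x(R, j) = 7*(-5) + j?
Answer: 277230303/1309150 ≈ 211.76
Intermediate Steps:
x(R, j) = -35 + j
h = 49465/5859 (h = 49465*(1/5859) = 49465/5859 ≈ 8.4426)
(x(211, 2*19) + 47314)/(h + D(68)) = ((-35 + 2*19) + 47314)/(49465/5859 + 215) = ((-35 + 38) + 47314)/(1309150/5859) = (3 + 47314)*(5859/1309150) = 47317*(5859/1309150) = 277230303/1309150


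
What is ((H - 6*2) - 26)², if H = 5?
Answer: 1089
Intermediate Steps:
((H - 6*2) - 26)² = ((5 - 6*2) - 26)² = ((5 - 12) - 26)² = (-7 - 26)² = (-33)² = 1089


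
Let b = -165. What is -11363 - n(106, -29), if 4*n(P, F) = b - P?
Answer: -45181/4 ≈ -11295.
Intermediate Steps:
n(P, F) = -165/4 - P/4 (n(P, F) = (-165 - P)/4 = -165/4 - P/4)
-11363 - n(106, -29) = -11363 - (-165/4 - 1/4*106) = -11363 - (-165/4 - 53/2) = -11363 - 1*(-271/4) = -11363 + 271/4 = -45181/4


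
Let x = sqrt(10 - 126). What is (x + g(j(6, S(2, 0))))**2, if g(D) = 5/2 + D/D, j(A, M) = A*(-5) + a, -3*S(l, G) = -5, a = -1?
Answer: -415/4 + 14*I*sqrt(29) ≈ -103.75 + 75.392*I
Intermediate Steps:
S(l, G) = 5/3 (S(l, G) = -1/3*(-5) = 5/3)
j(A, M) = -1 - 5*A (j(A, M) = A*(-5) - 1 = -5*A - 1 = -1 - 5*A)
x = 2*I*sqrt(29) (x = sqrt(-116) = 2*I*sqrt(29) ≈ 10.77*I)
g(D) = 7/2 (g(D) = 5*(1/2) + 1 = 5/2 + 1 = 7/2)
(x + g(j(6, S(2, 0))))**2 = (2*I*sqrt(29) + 7/2)**2 = (7/2 + 2*I*sqrt(29))**2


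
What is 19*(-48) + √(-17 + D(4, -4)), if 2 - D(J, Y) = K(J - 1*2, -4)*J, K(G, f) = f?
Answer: -911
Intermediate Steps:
D(J, Y) = 2 + 4*J (D(J, Y) = 2 - (-4)*J = 2 + 4*J)
19*(-48) + √(-17 + D(4, -4)) = 19*(-48) + √(-17 + (2 + 4*4)) = -912 + √(-17 + (2 + 16)) = -912 + √(-17 + 18) = -912 + √1 = -912 + 1 = -911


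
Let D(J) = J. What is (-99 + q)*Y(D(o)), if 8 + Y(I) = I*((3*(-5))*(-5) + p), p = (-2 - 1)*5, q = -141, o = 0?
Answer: 1920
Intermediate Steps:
p = -15 (p = -3*5 = -15)
Y(I) = -8 + 60*I (Y(I) = -8 + I*((3*(-5))*(-5) - 15) = -8 + I*(-15*(-5) - 15) = -8 + I*(75 - 15) = -8 + I*60 = -8 + 60*I)
(-99 + q)*Y(D(o)) = (-99 - 141)*(-8 + 60*0) = -240*(-8 + 0) = -240*(-8) = 1920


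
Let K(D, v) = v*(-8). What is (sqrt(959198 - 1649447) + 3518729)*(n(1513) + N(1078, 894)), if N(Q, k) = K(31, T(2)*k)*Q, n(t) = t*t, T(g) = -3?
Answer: 89441647025273 + 25418737*I*sqrt(690249) ≈ 8.9442e+13 + 2.1118e+10*I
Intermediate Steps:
K(D, v) = -8*v
n(t) = t**2
N(Q, k) = 24*Q*k (N(Q, k) = (-(-24)*k)*Q = (24*k)*Q = 24*Q*k)
(sqrt(959198 - 1649447) + 3518729)*(n(1513) + N(1078, 894)) = (sqrt(959198 - 1649447) + 3518729)*(1513**2 + 24*1078*894) = (sqrt(-690249) + 3518729)*(2289169 + 23129568) = (I*sqrt(690249) + 3518729)*25418737 = (3518729 + I*sqrt(690249))*25418737 = 89441647025273 + 25418737*I*sqrt(690249)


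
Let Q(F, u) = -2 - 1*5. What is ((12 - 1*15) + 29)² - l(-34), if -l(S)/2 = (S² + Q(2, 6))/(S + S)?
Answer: 21835/34 ≈ 642.21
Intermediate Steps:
Q(F, u) = -7 (Q(F, u) = -2 - 5 = -7)
l(S) = -(-7 + S²)/S (l(S) = -2*(S² - 7)/(S + S) = -2*(-7 + S²)/(2*S) = -2*(-7 + S²)*1/(2*S) = -(-7 + S²)/S)
((12 - 1*15) + 29)² - l(-34) = ((12 - 1*15) + 29)² - (-1*(-34) + 7/(-34)) = ((12 - 15) + 29)² - (34 + 7*(-1/34)) = (-3 + 29)² - (34 - 7/34) = 26² - 1*1149/34 = 676 - 1149/34 = 21835/34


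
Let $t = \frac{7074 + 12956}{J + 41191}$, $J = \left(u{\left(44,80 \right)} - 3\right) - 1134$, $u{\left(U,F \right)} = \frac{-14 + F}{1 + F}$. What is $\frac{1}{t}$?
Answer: $\frac{108148}{54081} \approx 1.9997$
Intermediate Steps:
$u{\left(U,F \right)} = \frac{-14 + F}{1 + F}$
$J = - \frac{30677}{27}$ ($J = \left(\frac{-14 + 80}{1 + 80} - 3\right) - 1134 = \left(\frac{1}{81} \cdot 66 - 3\right) - 1134 = \left(\frac{22}{27} - 3\right) - 1134 = - \frac{59}{27} - 1134 = - \frac{30677}{27} \approx -1136.2$)
$t = \frac{54081}{108148}$ ($t = \frac{7074 + 12956}{- \frac{30677}{27} + 41191} = \frac{20030}{\frac{1081480}{27}} = 20030 \cdot \frac{27}{1081480} = \frac{54081}{108148} \approx 0.50006$)
$\frac{1}{t} = \frac{1}{\frac{54081}{108148}} = \frac{108148}{54081}$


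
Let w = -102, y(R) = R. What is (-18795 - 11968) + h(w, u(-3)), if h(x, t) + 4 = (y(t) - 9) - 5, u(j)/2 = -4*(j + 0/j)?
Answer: -30757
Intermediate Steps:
u(j) = -8*j (u(j) = 2*(-4*(j + 0/j)) = 2*(-4*(j + 0)) = 2*(-4*j) = -8*j)
h(x, t) = -18 + t (h(x, t) = -4 + ((t - 9) - 5) = -4 + ((-9 + t) - 5) = -4 + (-14 + t) = -18 + t)
(-18795 - 11968) + h(w, u(-3)) = (-18795 - 11968) + (-18 - 8*(-3)) = -30763 + (-18 + 24) = -30763 + 6 = -30757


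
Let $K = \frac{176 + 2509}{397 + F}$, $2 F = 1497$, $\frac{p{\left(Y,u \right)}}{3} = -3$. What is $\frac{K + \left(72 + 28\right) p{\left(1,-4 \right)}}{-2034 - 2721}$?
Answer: $\frac{137102}{726247} \approx 0.18878$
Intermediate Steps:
$p{\left(Y,u \right)} = -9$ ($p{\left(Y,u \right)} = 3 \left(-3\right) = -9$)
$F = \frac{1497}{2}$ ($F = \frac{1}{2} \cdot 1497 = \frac{1497}{2} \approx 748.5$)
$K = \frac{5370}{2291}$ ($K = \frac{176 + 2509}{397 + \frac{1497}{2}} = \frac{2685}{\frac{2291}{2}} = 2685 \cdot \frac{2}{2291} = \frac{5370}{2291} \approx 2.344$)
$\frac{K + \left(72 + 28\right) p{\left(1,-4 \right)}}{-2034 - 2721} = \frac{\frac{5370}{2291} + \left(72 + 28\right) \left(-9\right)}{-2034 - 2721} = \frac{\frac{5370}{2291} + 100 \left(-9\right)}{-4755} = \left(\frac{5370}{2291} - 900\right) \left(- \frac{1}{4755}\right) = \left(- \frac{2056530}{2291}\right) \left(- \frac{1}{4755}\right) = \frac{137102}{726247}$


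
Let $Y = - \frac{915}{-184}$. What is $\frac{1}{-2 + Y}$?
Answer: $\frac{184}{547} \approx 0.33638$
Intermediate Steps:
$Y = \frac{915}{184}$ ($Y = \left(-915\right) \left(- \frac{1}{184}\right) = \frac{915}{184} \approx 4.9728$)
$\frac{1}{-2 + Y} = \frac{1}{-2 + \frac{915}{184}} = \frac{1}{\frac{547}{184}} = \frac{184}{547}$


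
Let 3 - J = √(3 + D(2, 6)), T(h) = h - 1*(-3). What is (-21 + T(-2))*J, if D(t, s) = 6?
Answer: 0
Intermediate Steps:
T(h) = 3 + h (T(h) = h + 3 = 3 + h)
J = 0 (J = 3 - √(3 + 6) = 3 - √9 = 3 - 1*3 = 3 - 3 = 0)
(-21 + T(-2))*J = (-21 + (3 - 2))*0 = (-21 + 1)*0 = -20*0 = 0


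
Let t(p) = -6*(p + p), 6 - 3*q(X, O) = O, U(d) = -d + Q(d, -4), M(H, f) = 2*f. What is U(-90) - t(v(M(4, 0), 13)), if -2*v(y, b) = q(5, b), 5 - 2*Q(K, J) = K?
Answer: 303/2 ≈ 151.50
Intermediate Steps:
Q(K, J) = 5/2 - K/2
U(d) = 5/2 - 3*d/2 (U(d) = -d + (5/2 - d/2) = 5/2 - 3*d/2)
q(X, O) = 2 - O/3
v(y, b) = -1 + b/6 (v(y, b) = -(2 - b/3)/2 = -1 + b/6)
t(p) = -12*p
U(-90) - t(v(M(4, 0), 13)) = (5/2 - 3/2*(-90)) - (-12)*(-1 + (1/6)*13) = (5/2 + 135) - (-12)*(-1 + 13/6) = 275/2 - (-12)*7/6 = 275/2 - 1*(-14) = 275/2 + 14 = 303/2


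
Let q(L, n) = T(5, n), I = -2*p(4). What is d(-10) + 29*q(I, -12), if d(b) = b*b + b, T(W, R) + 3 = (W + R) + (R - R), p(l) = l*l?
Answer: -200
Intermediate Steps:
p(l) = l**2
T(W, R) = -3 + R + W (T(W, R) = -3 + ((W + R) + (R - R)) = -3 + ((R + W) + 0) = -3 + (R + W) = -3 + R + W)
I = -32 (I = -2*4**2 = -2*16 = -32)
q(L, n) = 2 + n (q(L, n) = -3 + n + 5 = 2 + n)
d(b) = b + b**2 (d(b) = b**2 + b = b + b**2)
d(-10) + 29*q(I, -12) = -10*(1 - 10) + 29*(2 - 12) = -10*(-9) + 29*(-10) = 90 - 290 = -200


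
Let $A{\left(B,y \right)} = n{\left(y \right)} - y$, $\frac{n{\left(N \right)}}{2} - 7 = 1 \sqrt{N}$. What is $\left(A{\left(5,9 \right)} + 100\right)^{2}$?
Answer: $12321$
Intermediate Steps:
$n{\left(N \right)} = 14 + 2 \sqrt{N}$ ($n{\left(N \right)} = 14 + 2 \cdot 1 \sqrt{N} = 14 + 2 \sqrt{N}$)
$A{\left(B,y \right)} = 14 - y + 2 \sqrt{y}$ ($A{\left(B,y \right)} = \left(14 + 2 \sqrt{y}\right) - y = 14 - y + 2 \sqrt{y}$)
$\left(A{\left(5,9 \right)} + 100\right)^{2} = \left(\left(14 - 9 + 2 \sqrt{9}\right) + 100\right)^{2} = \left(\left(14 - 9 + 2 \cdot 3\right) + 100\right)^{2} = \left(\left(14 - 9 + 6\right) + 100\right)^{2} = \left(11 + 100\right)^{2} = 111^{2} = 12321$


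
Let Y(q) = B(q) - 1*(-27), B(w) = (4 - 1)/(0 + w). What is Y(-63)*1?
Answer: 566/21 ≈ 26.952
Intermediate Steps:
B(w) = 3/w
Y(q) = 27 + 3/q (Y(q) = 3/q - 1*(-27) = 3/q + 27 = 27 + 3/q)
Y(-63)*1 = (27 + 3/(-63))*1 = (27 + 3*(-1/63))*1 = (27 - 1/21)*1 = (566/21)*1 = 566/21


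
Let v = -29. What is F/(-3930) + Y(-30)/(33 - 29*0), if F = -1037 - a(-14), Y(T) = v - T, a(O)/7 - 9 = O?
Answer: 6166/21615 ≈ 0.28526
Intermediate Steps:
a(O) = 63 + 7*O
Y(T) = -29 - T
F = -1002 (F = -1037 - (63 + 7*(-14)) = -1037 - (63 - 98) = -1037 - 1*(-35) = -1037 + 35 = -1002)
F/(-3930) + Y(-30)/(33 - 29*0) = -1002/(-3930) + (-29 - 1*(-30))/(33 - 29*0) = -1002*(-1/3930) + (-29 + 30)/(33 + 0) = 167/655 + 1/33 = 6166/21615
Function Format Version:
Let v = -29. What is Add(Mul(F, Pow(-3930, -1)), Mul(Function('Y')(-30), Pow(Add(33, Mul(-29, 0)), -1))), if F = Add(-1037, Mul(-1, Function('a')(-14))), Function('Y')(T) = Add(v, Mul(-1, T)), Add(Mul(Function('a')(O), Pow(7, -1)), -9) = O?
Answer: Rational(6166, 21615) ≈ 0.28526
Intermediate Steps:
Function('a')(O) = Add(63, Mul(7, O))
Function('Y')(T) = Add(-29, Mul(-1, T))
F = -1002 (F = Add(-1037, Mul(-1, Add(63, Mul(7, -14)))) = Add(-1037, Mul(-1, Add(63, -98))) = Add(-1037, Mul(-1, -35)) = Add(-1037, 35) = -1002)
Add(Mul(F, Pow(-3930, -1)), Mul(Function('Y')(-30), Pow(Add(33, Mul(-29, 0)), -1))) = Add(Mul(-1002, Pow(-3930, -1)), Mul(Add(-29, Mul(-1, -30)), Pow(Add(33, Mul(-29, 0)), -1))) = Add(Mul(-1002, Rational(-1, 3930)), Mul(Add(-29, 30), Pow(Add(33, 0), -1))) = Add(Rational(167, 655), Mul(1, Pow(33, -1))) = Add(Rational(167, 655), Mul(1, Rational(1, 33))) = Add(Rational(167, 655), Rational(1, 33)) = Rational(6166, 21615)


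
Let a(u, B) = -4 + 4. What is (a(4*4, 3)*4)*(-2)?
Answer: 0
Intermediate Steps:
a(u, B) = 0
(a(4*4, 3)*4)*(-2) = (0*4)*(-2) = 0*(-2) = 0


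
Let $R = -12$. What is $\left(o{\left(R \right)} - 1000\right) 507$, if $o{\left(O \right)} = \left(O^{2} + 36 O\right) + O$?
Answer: $-659100$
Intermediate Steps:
$o{\left(O \right)} = O^{2} + 37 O$
$\left(o{\left(R \right)} - 1000\right) 507 = \left(- 12 \left(37 - 12\right) - 1000\right) 507 = \left(\left(-12\right) 25 - 1000\right) 507 = \left(-300 - 1000\right) 507 = \left(-1300\right) 507 = -659100$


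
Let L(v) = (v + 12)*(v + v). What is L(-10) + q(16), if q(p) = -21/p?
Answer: -661/16 ≈ -41.313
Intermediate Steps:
L(v) = 2*v*(12 + v) (L(v) = (12 + v)*(2*v) = 2*v*(12 + v))
L(-10) + q(16) = 2*(-10)*(12 - 10) - 21/16 = 2*(-10)*2 - 21*1/16 = -40 - 21/16 = -661/16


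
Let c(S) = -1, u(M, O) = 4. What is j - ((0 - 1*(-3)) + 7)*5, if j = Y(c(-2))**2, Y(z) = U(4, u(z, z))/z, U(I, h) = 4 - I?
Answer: -50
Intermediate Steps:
Y(z) = 0 (Y(z) = (4 - 1*4)/z = (4 - 4)/z = 0/z = 0)
j = 0 (j = 0**2 = 0)
j - ((0 - 1*(-3)) + 7)*5 = 0 - ((0 - 1*(-3)) + 7)*5 = 0 - ((0 + 3) + 7)*5 = 0 - (3 + 7)*5 = 0 - 10*5 = 0 - 1*50 = 0 - 50 = -50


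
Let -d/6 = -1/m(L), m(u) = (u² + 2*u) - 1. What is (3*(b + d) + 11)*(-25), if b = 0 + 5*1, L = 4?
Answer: -15400/23 ≈ -669.57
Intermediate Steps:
b = 5 (b = 0 + 5 = 5)
m(u) = -1 + u² + 2*u
d = 6/23 (d = -(-6)/(-1 + 4² + 2*4) = -(-6)/(-1 + 16 + 8) = -(-6)/23 = -6*(-1/23) = 6/23 ≈ 0.26087)
(3*(b + d) + 11)*(-25) = (3*(5 + 6/23) + 11)*(-25) = (3*(121/23) + 11)*(-25) = (363/23 + 11)*(-25) = (616/23)*(-25) = -15400/23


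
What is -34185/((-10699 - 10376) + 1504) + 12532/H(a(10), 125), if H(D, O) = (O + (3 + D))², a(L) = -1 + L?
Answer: 886882037/367328099 ≈ 2.4144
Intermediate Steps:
H(D, O) = (3 + D + O)²
-34185/((-10699 - 10376) + 1504) + 12532/H(a(10), 125) = -34185/((-10699 - 10376) + 1504) + 12532/((3 + (-1 + 10) + 125)²) = -34185/(-21075 + 1504) + 12532/((3 + 9 + 125)²) = -34185/(-19571) + 12532/(137²) = -34185*(-1/19571) + 12532/18769 = 34185/19571 + 12532*(1/18769) = 34185/19571 + 12532/18769 = 886882037/367328099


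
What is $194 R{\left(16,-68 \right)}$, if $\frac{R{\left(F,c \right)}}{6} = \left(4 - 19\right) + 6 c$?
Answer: $-492372$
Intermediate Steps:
$R{\left(F,c \right)} = -90 + 36 c$ ($R{\left(F,c \right)} = 6 \left(\left(4 - 19\right) + 6 c\right) = 6 \left(-15 + 6 c\right) = -90 + 36 c$)
$194 R{\left(16,-68 \right)} = 194 \left(-90 + 36 \left(-68\right)\right) = 194 \left(-90 - 2448\right) = 194 \left(-2538\right) = -492372$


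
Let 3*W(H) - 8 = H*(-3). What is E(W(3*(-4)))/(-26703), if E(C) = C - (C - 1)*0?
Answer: -44/80109 ≈ -0.00054925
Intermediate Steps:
W(H) = 8/3 - H (W(H) = 8/3 + (H*(-3))/3 = 8/3 + (-3*H)/3 = 8/3 - H)
E(C) = C (E(C) = C - (-1 + C)*0 = C + (1 - C)*0 = C + 0 = C)
E(W(3*(-4)))/(-26703) = (8/3 - 3*(-4))/(-26703) = (8/3 - 1*(-12))*(-1/26703) = (8/3 + 12)*(-1/26703) = (44/3)*(-1/26703) = -44/80109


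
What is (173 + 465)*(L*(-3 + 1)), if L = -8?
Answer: 10208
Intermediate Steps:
(173 + 465)*(L*(-3 + 1)) = (173 + 465)*(-8*(-3 + 1)) = 638*(-8*(-2)) = 638*16 = 10208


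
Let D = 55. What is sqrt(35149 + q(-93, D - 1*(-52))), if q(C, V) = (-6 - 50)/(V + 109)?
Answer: 2*sqrt(711762)/9 ≈ 187.48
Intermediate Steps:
q(C, V) = -56/(109 + V)
sqrt(35149 + q(-93, D - 1*(-52))) = sqrt(35149 - 56/(109 + (55 - 1*(-52)))) = sqrt(35149 - 56/(109 + (55 + 52))) = sqrt(35149 - 56/(109 + 107)) = sqrt(35149 - 56/216) = sqrt(35149 - 56*1/216) = sqrt(35149 - 7/27) = sqrt(949016/27) = 2*sqrt(711762)/9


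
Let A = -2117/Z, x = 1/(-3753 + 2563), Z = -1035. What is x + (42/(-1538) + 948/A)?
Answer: 897833097997/1937287870 ≈ 463.45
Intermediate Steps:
x = -1/1190 (x = 1/(-1190) = -1/1190 ≈ -0.00084034)
A = 2117/1035 (A = -2117/(-1035) = -2117*(-1/1035) = 2117/1035 ≈ 2.0454)
x + (42/(-1538) + 948/A) = -1/1190 + (42/(-1538) + 948/(2117/1035)) = -1/1190 + (42*(-1/1538) + 948*(1035/2117)) = -1/1190 + (-21/769 + 981180/2117) = -1/1190 + 754482963/1627973 = 897833097997/1937287870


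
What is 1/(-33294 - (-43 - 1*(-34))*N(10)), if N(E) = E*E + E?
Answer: -1/32304 ≈ -3.0956e-5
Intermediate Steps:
N(E) = E + E² (N(E) = E² + E = E + E²)
1/(-33294 - (-43 - 1*(-34))*N(10)) = 1/(-33294 - (-43 - 1*(-34))*10*(1 + 10)) = 1/(-33294 - (-43 + 34)*10*11) = 1/(-33294 - (-9)*110) = 1/(-33294 - 1*(-990)) = 1/(-33294 + 990) = 1/(-32304) = -1/32304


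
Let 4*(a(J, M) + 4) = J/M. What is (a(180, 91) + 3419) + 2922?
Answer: 576712/91 ≈ 6337.5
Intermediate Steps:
a(J, M) = -4 + J/(4*M) (a(J, M) = -4 + (J/M)/4 = -4 + J/(4*M))
(a(180, 91) + 3419) + 2922 = ((-4 + (1/4)*180/91) + 3419) + 2922 = ((-4 + (1/4)*180*(1/91)) + 3419) + 2922 = ((-4 + 45/91) + 3419) + 2922 = (-319/91 + 3419) + 2922 = 310810/91 + 2922 = 576712/91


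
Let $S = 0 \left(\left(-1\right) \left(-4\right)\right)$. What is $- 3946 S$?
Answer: $0$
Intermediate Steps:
$S = 0$ ($S = 0 \cdot 4 = 0$)
$- 3946 S = \left(-3946\right) 0 = 0$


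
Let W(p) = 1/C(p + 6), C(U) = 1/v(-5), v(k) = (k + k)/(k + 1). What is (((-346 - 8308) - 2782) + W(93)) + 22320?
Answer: 21773/2 ≈ 10887.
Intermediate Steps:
v(k) = 2*k/(1 + k) (v(k) = (2*k)/(1 + k) = 2*k/(1 + k))
C(U) = ⅖ (C(U) = 1/(2*(-5)/(1 - 5)) = 1/(2*(-5)/(-4)) = 1/(2*(-5)*(-¼)) = 1/(5/2) = 1*(⅖) = ⅖)
W(p) = 5/2 (W(p) = 1/(⅖) = 5/2)
(((-346 - 8308) - 2782) + W(93)) + 22320 = (((-346 - 8308) - 2782) + 5/2) + 22320 = ((-8654 - 2782) + 5/2) + 22320 = (-11436 + 5/2) + 22320 = -22867/2 + 22320 = 21773/2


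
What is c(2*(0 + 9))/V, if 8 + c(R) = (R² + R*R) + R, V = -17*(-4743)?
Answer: 658/80631 ≈ 0.0081606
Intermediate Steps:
V = 80631
c(R) = -8 + R + 2*R² (c(R) = -8 + ((R² + R*R) + R) = -8 + ((R² + R²) + R) = -8 + (2*R² + R) = -8 + (R + 2*R²) = -8 + R + 2*R²)
c(2*(0 + 9))/V = (-8 + 2*(0 + 9) + 2*(2*(0 + 9))²)/80631 = (-8 + 2*9 + 2*(2*9)²)*(1/80631) = (-8 + 18 + 2*18²)*(1/80631) = (-8 + 18 + 2*324)*(1/80631) = (-8 + 18 + 648)*(1/80631) = 658*(1/80631) = 658/80631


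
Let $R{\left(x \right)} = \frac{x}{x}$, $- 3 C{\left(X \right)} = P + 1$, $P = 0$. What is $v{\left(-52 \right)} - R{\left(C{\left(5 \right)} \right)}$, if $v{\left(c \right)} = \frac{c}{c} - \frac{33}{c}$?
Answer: $\frac{33}{52} \approx 0.63461$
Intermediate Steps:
$C{\left(X \right)} = - \frac{1}{3}$ ($C{\left(X \right)} = - \frac{0 + 1}{3} = \left(- \frac{1}{3}\right) 1 = - \frac{1}{3}$)
$R{\left(x \right)} = 1$
$v{\left(c \right)} = 1 - \frac{33}{c}$
$v{\left(-52 \right)} - R{\left(C{\left(5 \right)} \right)} = \frac{-33 - 52}{-52} - 1 = \left(- \frac{1}{52}\right) \left(-85\right) - 1 = \frac{85}{52} - 1 = \frac{33}{52}$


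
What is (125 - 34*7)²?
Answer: 12769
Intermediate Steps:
(125 - 34*7)² = (125 - 238)² = (-113)² = 12769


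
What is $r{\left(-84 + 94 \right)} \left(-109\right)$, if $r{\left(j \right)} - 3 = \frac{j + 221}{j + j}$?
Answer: $- \frac{31719}{20} \approx -1585.9$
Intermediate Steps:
$r{\left(j \right)} = 3 + \frac{221 + j}{2 j}$ ($r{\left(j \right)} = 3 + \frac{j + 221}{j + j} = 3 + \frac{221 + j}{2 j}$)
$r{\left(-84 + 94 \right)} \left(-109\right) = \frac{221 + 7 \left(-84 + 94\right)}{2 \left(-84 + 94\right)} \left(-109\right) = \frac{221 + 7 \cdot 10}{2 \cdot 10} \left(-109\right) = \frac{1}{2} \cdot \frac{1}{10} \left(221 + 70\right) \left(-109\right) = \frac{1}{2} \cdot \frac{1}{10} \cdot 291 \left(-109\right) = \frac{291}{20} \left(-109\right) = - \frac{31719}{20}$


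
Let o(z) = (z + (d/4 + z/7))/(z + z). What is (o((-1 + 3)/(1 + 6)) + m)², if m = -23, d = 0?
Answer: 24649/49 ≈ 503.04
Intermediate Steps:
o(z) = 4/7 (o(z) = (z + (0/4 + z/7))/(z + z) = (z + (0*(¼) + z*(⅐)))/((2*z)) = (z + (0 + z/7))*(1/(2*z)) = (z + z/7)*(1/(2*z)) = (8*z/7)*(1/(2*z)) = 4/7)
(o((-1 + 3)/(1 + 6)) + m)² = (4/7 - 23)² = (-157/7)² = 24649/49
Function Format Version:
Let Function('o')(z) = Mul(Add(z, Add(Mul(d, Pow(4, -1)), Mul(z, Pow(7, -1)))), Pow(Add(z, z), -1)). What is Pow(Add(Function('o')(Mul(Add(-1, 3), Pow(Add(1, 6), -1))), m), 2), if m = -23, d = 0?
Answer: Rational(24649, 49) ≈ 503.04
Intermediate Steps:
Function('o')(z) = Rational(4, 7) (Function('o')(z) = Mul(Add(z, Add(Mul(0, Pow(4, -1)), Mul(z, Pow(7, -1)))), Pow(Add(z, z), -1)) = Mul(Add(z, Add(Mul(0, Rational(1, 4)), Mul(z, Rational(1, 7)))), Pow(Mul(2, z), -1)) = Mul(Add(z, Add(0, Mul(Rational(1, 7), z))), Mul(Rational(1, 2), Pow(z, -1))) = Mul(Add(z, Mul(Rational(1, 7), z)), Mul(Rational(1, 2), Pow(z, -1))) = Mul(Mul(Rational(8, 7), z), Mul(Rational(1, 2), Pow(z, -1))) = Rational(4, 7))
Pow(Add(Function('o')(Mul(Add(-1, 3), Pow(Add(1, 6), -1))), m), 2) = Pow(Add(Rational(4, 7), -23), 2) = Pow(Rational(-157, 7), 2) = Rational(24649, 49)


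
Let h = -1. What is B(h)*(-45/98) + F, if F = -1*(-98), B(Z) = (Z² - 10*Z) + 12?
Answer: 8569/98 ≈ 87.439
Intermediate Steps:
B(Z) = 12 + Z² - 10*Z
F = 98
B(h)*(-45/98) + F = (12 + (-1)² - 10*(-1))*(-45/98) + 98 = (12 + 1 + 10)*(-45*1/98) + 98 = 23*(-45/98) + 98 = -1035/98 + 98 = 8569/98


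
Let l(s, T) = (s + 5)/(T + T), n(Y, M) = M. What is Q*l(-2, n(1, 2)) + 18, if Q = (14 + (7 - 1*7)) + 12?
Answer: 75/2 ≈ 37.500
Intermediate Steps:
l(s, T) = (5 + s)/(2*T) (l(s, T) = (5 + s)/((2*T)) = (5 + s)*(1/(2*T)) = (5 + s)/(2*T))
Q = 26 (Q = (14 + (7 - 7)) + 12 = (14 + 0) + 12 = 14 + 12 = 26)
Q*l(-2, n(1, 2)) + 18 = 26*((1/2)*(5 - 2)/2) + 18 = 26*((1/2)*(1/2)*3) + 18 = 26*(3/4) + 18 = 39/2 + 18 = 75/2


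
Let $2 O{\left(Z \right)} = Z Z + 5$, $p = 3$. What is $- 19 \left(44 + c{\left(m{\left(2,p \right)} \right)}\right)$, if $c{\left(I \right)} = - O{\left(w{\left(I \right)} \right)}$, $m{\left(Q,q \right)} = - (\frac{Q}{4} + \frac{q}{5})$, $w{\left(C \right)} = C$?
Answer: $- \frac{155401}{200} \approx -777.0$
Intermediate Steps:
$O{\left(Z \right)} = \frac{5}{2} + \frac{Z^{2}}{2}$ ($O{\left(Z \right)} = \frac{Z Z + 5}{2} = \frac{Z^{2} + 5}{2} = \frac{5 + Z^{2}}{2} = \frac{5}{2} + \frac{Z^{2}}{2}$)
$m{\left(Q,q \right)} = - \frac{Q}{4} - \frac{q}{5}$ ($m{\left(Q,q \right)} = - (Q \frac{1}{4} + q \frac{1}{5}) = - (\frac{Q}{4} + \frac{q}{5}) = - \frac{Q}{4} - \frac{q}{5}$)
$c{\left(I \right)} = - \frac{5}{2} - \frac{I^{2}}{2}$ ($c{\left(I \right)} = - (\frac{5}{2} + \frac{I^{2}}{2}) = - \frac{5}{2} - \frac{I^{2}}{2}$)
$- 19 \left(44 + c{\left(m{\left(2,p \right)} \right)}\right) = - 19 \left(44 - \left(\frac{5}{2} + \frac{\left(\left(- \frac{1}{4}\right) 2 - \frac{3}{5}\right)^{2}}{2}\right)\right) = - 19 \left(44 - \left(\frac{5}{2} + \frac{\left(- \frac{1}{2} - \frac{3}{5}\right)^{2}}{2}\right)\right) = - 19 \left(44 - \left(\frac{5}{2} + \frac{\left(- \frac{11}{10}\right)^{2}}{2}\right)\right) = - 19 \left(44 - \frac{621}{200}\right) = \left(-19\right) \frac{8179}{200} = - \frac{155401}{200}$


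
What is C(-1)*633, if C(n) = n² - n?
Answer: 1266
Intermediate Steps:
C(-1)*633 = -(-1 - 1)*633 = -1*(-2)*633 = 2*633 = 1266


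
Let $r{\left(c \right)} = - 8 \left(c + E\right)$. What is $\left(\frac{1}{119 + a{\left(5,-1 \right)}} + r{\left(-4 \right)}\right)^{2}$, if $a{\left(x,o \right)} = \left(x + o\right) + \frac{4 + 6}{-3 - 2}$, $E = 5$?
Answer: $\frac{935089}{14641} \approx 63.868$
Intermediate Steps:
$a{\left(x,o \right)} = -2 + o + x$ ($a{\left(x,o \right)} = \left(o + x\right) + \frac{10}{-5} = \left(o + x\right) + 10 \left(- \frac{1}{5}\right) = \left(o + x\right) - 2 = -2 + o + x$)
$r{\left(c \right)} = -40 - 8 c$ ($r{\left(c \right)} = - 8 \left(c + 5\right) = - 8 \left(5 + c\right) = -40 - 8 c$)
$\left(\frac{1}{119 + a{\left(5,-1 \right)}} + r{\left(-4 \right)}\right)^{2} = \left(\frac{1}{119 - -2} - 8\right)^{2} = \left(\frac{1}{119 + 2} + \left(-40 + 32\right)\right)^{2} = \left(\frac{1}{121} - 8\right)^{2} = \left(- \frac{967}{121}\right)^{2} = \frac{935089}{14641}$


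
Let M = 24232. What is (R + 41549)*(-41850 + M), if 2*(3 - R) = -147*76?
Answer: -830477284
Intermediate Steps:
R = 5589 (R = 3 - (-147)*76/2 = 3 - ½*(-11172) = 3 + 5586 = 5589)
(R + 41549)*(-41850 + M) = (5589 + 41549)*(-41850 + 24232) = 47138*(-17618) = -830477284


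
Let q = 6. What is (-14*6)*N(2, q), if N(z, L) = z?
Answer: -168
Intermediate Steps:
(-14*6)*N(2, q) = -14*6*2 = -84*2 = -168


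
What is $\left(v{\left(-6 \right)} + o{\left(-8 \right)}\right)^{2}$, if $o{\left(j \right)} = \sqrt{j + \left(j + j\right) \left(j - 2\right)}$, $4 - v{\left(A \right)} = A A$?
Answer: $1176 - 128 \sqrt{38} \approx 386.96$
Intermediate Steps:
$v{\left(A \right)} = 4 - A^{2}$ ($v{\left(A \right)} = 4 - A A = 4 - A^{2}$)
$o{\left(j \right)} = \sqrt{j + 2 j \left(-2 + j\right)}$
$\left(v{\left(-6 \right)} + o{\left(-8 \right)}\right)^{2} = \left(\left(4 - \left(-6\right)^{2}\right) + \sqrt{- 8 \left(-3 + 2 \left(-8\right)\right)}\right)^{2} = \left(\left(4 - 36\right) + \sqrt{- 8 \left(-3 - 16\right)}\right)^{2} = \left(\left(4 - 36\right) + \sqrt{\left(-8\right) \left(-19\right)}\right)^{2} = \left(-32 + \sqrt{152}\right)^{2} = \left(-32 + 2 \sqrt{38}\right)^{2}$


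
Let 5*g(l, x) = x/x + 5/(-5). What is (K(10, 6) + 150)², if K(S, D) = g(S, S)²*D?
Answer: 22500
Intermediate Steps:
g(l, x) = 0 (g(l, x) = (x/x + 5/(-5))/5 = (1 + 5*(-⅕))/5 = (1 - 1)/5 = (⅕)*0 = 0)
K(S, D) = 0 (K(S, D) = 0²*D = 0*D = 0)
(K(10, 6) + 150)² = (0 + 150)² = 150² = 22500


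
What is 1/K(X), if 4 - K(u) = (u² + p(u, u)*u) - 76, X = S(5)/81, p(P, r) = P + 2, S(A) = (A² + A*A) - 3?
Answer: 6561/512848 ≈ 0.012793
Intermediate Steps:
S(A) = -3 + 2*A² (S(A) = (A² + A²) - 3 = 2*A² - 3 = -3 + 2*A²)
p(P, r) = 2 + P
X = 47/81 (X = (-3 + 2*5²)/81 = (-3 + 2*25)*(1/81) = (-3 + 50)*(1/81) = 47*(1/81) = 47/81 ≈ 0.58025)
K(u) = 80 - u² - u*(2 + u) (K(u) = 4 - ((u² + (2 + u)*u) - 76) = 4 - ((u² + u*(2 + u)) - 76) = 4 - (-76 + u² + u*(2 + u)) = 4 + (76 - u² - u*(2 + u)) = 80 - u² - u*(2 + u))
1/K(X) = 1/(80 - 2*47/81 - 2*(47/81)²) = 1/(80 - 94/81 - 2*2209/6561) = 1/(80 - 94/81 - 4418/6561) = 1/(512848/6561) = 6561/512848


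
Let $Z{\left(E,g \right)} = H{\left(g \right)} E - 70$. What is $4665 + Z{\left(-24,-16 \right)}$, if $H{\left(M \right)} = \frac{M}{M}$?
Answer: $4571$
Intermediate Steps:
$H{\left(M \right)} = 1$
$Z{\left(E,g \right)} = -70 + E$ ($Z{\left(E,g \right)} = 1 E - 70 = E - 70 = -70 + E$)
$4665 + Z{\left(-24,-16 \right)} = 4665 - 94 = 4571$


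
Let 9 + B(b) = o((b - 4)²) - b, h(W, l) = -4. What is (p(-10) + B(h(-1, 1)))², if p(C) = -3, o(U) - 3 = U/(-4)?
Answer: 441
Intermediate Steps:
o(U) = 3 - U/4 (o(U) = 3 + U/(-4) = 3 + U*(-¼) = 3 - U/4)
B(b) = -6 - b - (-4 + b)²/4 (B(b) = -9 + ((3 - (b - 4)²/4) - b) = -9 + ((3 - (-4 + b)²/4) - b) = -9 + (3 - b - (-4 + b)²/4) = -6 - b - (-4 + b)²/4)
(p(-10) + B(h(-1, 1)))² = (-3 + (-10 - 4 - ¼*(-4)²))² = (-3 + (-10 - 4 - ¼*16))² = (-3 + (-10 - 4 - 4))² = (-3 - 18)² = (-21)² = 441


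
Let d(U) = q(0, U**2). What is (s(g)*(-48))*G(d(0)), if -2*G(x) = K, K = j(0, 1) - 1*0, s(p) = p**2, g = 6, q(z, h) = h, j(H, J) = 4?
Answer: 3456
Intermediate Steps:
d(U) = U**2
K = 4 (K = 4 - 1*0 = 4 + 0 = 4)
G(x) = -2 (G(x) = -1/2*4 = -2)
(s(g)*(-48))*G(d(0)) = (6**2*(-48))*(-2) = (36*(-48))*(-2) = -1728*(-2) = 3456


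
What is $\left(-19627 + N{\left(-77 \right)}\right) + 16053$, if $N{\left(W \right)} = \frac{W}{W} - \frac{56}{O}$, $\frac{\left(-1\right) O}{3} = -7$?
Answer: $- \frac{10727}{3} \approx -3575.7$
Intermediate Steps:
$O = 21$ ($O = \left(-3\right) \left(-7\right) = 21$)
$N{\left(W \right)} = - \frac{5}{3}$ ($N{\left(W \right)} = \frac{W}{W} - \frac{56}{21} = 1 - \frac{8}{3} = - \frac{5}{3}$)
$\left(-19627 + N{\left(-77 \right)}\right) + 16053 = \left(-19627 - \frac{5}{3}\right) + 16053 = - \frac{58886}{3} + 16053 = - \frac{10727}{3}$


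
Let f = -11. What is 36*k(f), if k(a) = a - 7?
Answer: -648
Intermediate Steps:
k(a) = -7 + a
36*k(f) = 36*(-7 - 11) = 36*(-18) = -648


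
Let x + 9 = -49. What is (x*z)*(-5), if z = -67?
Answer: -19430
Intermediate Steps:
x = -58 (x = -9 - 49 = -58)
(x*z)*(-5) = -58*(-67)*(-5) = 3886*(-5) = -19430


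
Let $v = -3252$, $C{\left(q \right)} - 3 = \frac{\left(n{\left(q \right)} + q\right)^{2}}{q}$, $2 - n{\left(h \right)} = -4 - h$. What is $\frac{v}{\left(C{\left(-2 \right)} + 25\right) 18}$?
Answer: $- \frac{271}{39} \approx -6.9487$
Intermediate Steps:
$n{\left(h \right)} = 6 + h$ ($n{\left(h \right)} = 2 - \left(-4 - h\right) = 2 + \left(4 + h\right) = 6 + h$)
$C{\left(q \right)} = 3 + \frac{\left(6 + 2 q\right)^{2}}{q}$ ($C{\left(q \right)} = 3 + \frac{\left(\left(6 + q\right) + q\right)^{2}}{q} = 3 + \frac{\left(6 + 2 q\right)^{2}}{q}$)
$\frac{v}{\left(C{\left(-2 \right)} + 25\right) 18} = - \frac{3252}{\left(\left(3 + \frac{4 \left(3 - 2\right)^{2}}{-2}\right) + 25\right) 18} = - \frac{3252}{\left(\left(3 + 4 \left(- \frac{1}{2}\right) 1^{2}\right) + 25\right) 18} = - \frac{3252}{\left(\left(3 + 4 \left(- \frac{1}{2}\right) 1\right) + 25\right) 18} = - \frac{3252}{\left(\left(3 - 2\right) + 25\right) 18} = - \frac{3252}{\left(1 + 25\right) 18} = - \frac{3252}{26 \cdot 18} = - \frac{3252}{468} = \left(-3252\right) \frac{1}{468} = - \frac{271}{39}$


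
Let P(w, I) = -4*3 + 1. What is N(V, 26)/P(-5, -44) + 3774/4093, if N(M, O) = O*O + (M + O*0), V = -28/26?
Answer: -35372300/585299 ≈ -60.435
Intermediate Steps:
V = -14/13 (V = -28*1/26 = -14/13 ≈ -1.0769)
N(M, O) = M + O² (N(M, O) = O² + (M + 0) = O² + M = M + O²)
P(w, I) = -11 (P(w, I) = -12 + 1 = -11)
N(V, 26)/P(-5, -44) + 3774/4093 = (-14/13 + 26²)/(-11) + 3774/4093 = (-14/13 + 676)*(-1/11) + 3774*(1/4093) = (8774/13)*(-1/11) + 3774/4093 = -8774/143 + 3774/4093 = -35372300/585299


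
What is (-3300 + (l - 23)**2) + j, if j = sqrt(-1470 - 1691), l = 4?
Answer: -2939 + I*sqrt(3161) ≈ -2939.0 + 56.223*I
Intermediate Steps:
j = I*sqrt(3161) (j = sqrt(-3161) = I*sqrt(3161) ≈ 56.223*I)
(-3300 + (l - 23)**2) + j = (-3300 + (4 - 23)**2) + I*sqrt(3161) = (-3300 + (-19)**2) + I*sqrt(3161) = (-3300 + 361) + I*sqrt(3161) = -2939 + I*sqrt(3161)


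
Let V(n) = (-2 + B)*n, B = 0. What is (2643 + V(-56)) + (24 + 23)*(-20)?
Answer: 1815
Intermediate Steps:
V(n) = -2*n (V(n) = (-2 + 0)*n = -2*n)
(2643 + V(-56)) + (24 + 23)*(-20) = (2643 - 2*(-56)) + (24 + 23)*(-20) = (2643 + 112) + 47*(-20) = 2755 - 940 = 1815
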